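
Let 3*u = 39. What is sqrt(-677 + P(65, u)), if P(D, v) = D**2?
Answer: 2*sqrt(887) ≈ 59.565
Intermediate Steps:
u = 13 (u = (1/3)*39 = 13)
sqrt(-677 + P(65, u)) = sqrt(-677 + 65**2) = sqrt(-677 + 4225) = sqrt(3548) = 2*sqrt(887)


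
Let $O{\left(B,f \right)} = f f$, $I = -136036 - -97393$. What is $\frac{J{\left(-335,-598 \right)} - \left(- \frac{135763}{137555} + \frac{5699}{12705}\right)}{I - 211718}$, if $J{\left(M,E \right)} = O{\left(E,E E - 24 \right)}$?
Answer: $- \frac{4062887539135670054}{7955272099005} \approx -5.1072 \cdot 10^{5}$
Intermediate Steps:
$I = -38643$ ($I = -136036 + 97393 = -38643$)
$O{\left(B,f \right)} = f^{2}$
$J{\left(M,E \right)} = \left(-24 + E^{2}\right)^{2}$ ($J{\left(M,E \right)} = \left(E E - 24\right)^{2} = \left(E^{2} - 24\right)^{2} = \left(-24 + E^{2}\right)^{2}$)
$\frac{J{\left(-335,-598 \right)} - \left(- \frac{135763}{137555} + \frac{5699}{12705}\right)}{I - 211718} = \frac{\left(-24 + \left(-598\right)^{2}\right)^{2} - \left(- \frac{135763}{137555} + \frac{5699}{12705}\right)}{-38643 - 211718} = \frac{\left(-24 + 357604\right)^{2} - - \frac{17108054}{31775205}}{-250361} = \left(357580^{2} + \left(- \frac{5699}{12705} + \frac{135763}{137555}\right)\right) \left(- \frac{1}{250361}\right) = \left(127863456400 + \frac{17108054}{31775205}\right) \left(- \frac{1}{250361}\right) = \frac{4062887539135670054}{31775205} \left(- \frac{1}{250361}\right) = - \frac{4062887539135670054}{7955272099005}$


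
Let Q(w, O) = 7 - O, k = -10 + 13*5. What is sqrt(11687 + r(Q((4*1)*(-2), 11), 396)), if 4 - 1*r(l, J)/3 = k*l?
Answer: sqrt(12359) ≈ 111.17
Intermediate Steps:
k = 55 (k = -10 + 65 = 55)
r(l, J) = 12 - 165*l
sqrt(11687 + r(Q((4*1)*(-2), 11), 396)) = sqrt(11687 + (12 - 165*(7 - 1*11))) = sqrt(11687 + (12 - 165*(7 - 11))) = sqrt(11687 + (12 - 165*(-4))) = sqrt(11687 + (12 + 660)) = sqrt(11687 + 672) = sqrt(12359)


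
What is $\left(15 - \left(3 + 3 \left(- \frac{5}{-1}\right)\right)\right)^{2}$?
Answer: $9$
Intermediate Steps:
$\left(15 - \left(3 + 3 \left(- \frac{5}{-1}\right)\right)\right)^{2} = \left(15 - \left(3 + 3 \left(\left(-5\right) \left(-1\right)\right)\right)\right)^{2} = \left(15 - \left(3 + 3 \cdot 5\right)\right)^{2} = \left(15 - \left(3 + 15\right)\right)^{2} = \left(15 - 18\right)^{2} = \left(-3\right)^{2} = 9$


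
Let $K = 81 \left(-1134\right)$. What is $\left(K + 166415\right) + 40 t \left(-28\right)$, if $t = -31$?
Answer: $109281$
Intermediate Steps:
$K = -91854$
$\left(K + 166415\right) + 40 t \left(-28\right) = \left(-91854 + 166415\right) + 40 \left(-31\right) \left(-28\right) = 74561 - -34720 = 74561 + 34720 = 109281$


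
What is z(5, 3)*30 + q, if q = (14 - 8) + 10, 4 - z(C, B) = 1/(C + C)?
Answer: 133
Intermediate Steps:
z(C, B) = 4 - 1/(2*C) (z(C, B) = 4 - 1/(C + C) = 4 - 1/(2*C))
q = 16 (q = 6 + 10 = 16)
z(5, 3)*30 + q = (4 - ½/5)*30 + 16 = (4 - ½*⅕)*30 + 16 = (4 - ⅒)*30 + 16 = (39/10)*30 + 16 = 117 + 16 = 133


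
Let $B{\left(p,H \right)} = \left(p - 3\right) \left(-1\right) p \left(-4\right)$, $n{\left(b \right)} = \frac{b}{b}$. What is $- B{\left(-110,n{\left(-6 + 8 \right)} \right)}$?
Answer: $-49720$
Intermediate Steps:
$n{\left(b \right)} = 1$
$B{\left(p,H \right)} = - 4 p \left(3 - p\right)$ ($B{\left(p,H \right)} = \left(-3 + p\right) \left(-1\right) p \left(-4\right) = \left(3 - p\right) p \left(-4\right) = p \left(3 - p\right) \left(-4\right) = - 4 p \left(3 - p\right)$)
$- B{\left(-110,n{\left(-6 + 8 \right)} \right)} = - 4 \left(-110\right) \left(-3 - 110\right) = - 4 \left(-110\right) \left(-113\right) = \left(-1\right) 49720 = -49720$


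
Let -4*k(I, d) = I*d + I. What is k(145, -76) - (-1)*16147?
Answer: 75463/4 ≈ 18866.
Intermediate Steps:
k(I, d) = -I/4 - I*d/4 (k(I, d) = -(I*d + I)/4 = -(I + I*d)/4 = -I/4 - I*d/4)
k(145, -76) - (-1)*16147 = -¼*145*(1 - 76) - (-1)*16147 = -¼*145*(-75) - 1*(-16147) = 10875/4 + 16147 = 75463/4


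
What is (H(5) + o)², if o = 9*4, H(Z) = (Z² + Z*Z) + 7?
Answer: 8649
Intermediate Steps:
H(Z) = 7 + 2*Z² (H(Z) = (Z² + Z²) + 7 = 2*Z² + 7 = 7 + 2*Z²)
o = 36
(H(5) + o)² = ((7 + 2*5²) + 36)² = ((7 + 2*25) + 36)² = ((7 + 50) + 36)² = (57 + 36)² = 93² = 8649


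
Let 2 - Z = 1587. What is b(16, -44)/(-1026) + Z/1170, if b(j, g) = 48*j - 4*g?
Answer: -30341/13338 ≈ -2.2748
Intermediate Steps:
Z = -1585 (Z = 2 - 1*1587 = 2 - 1587 = -1585)
b(j, g) = -4*g + 48*j
b(16, -44)/(-1026) + Z/1170 = (-4*(-44) + 48*16)/(-1026) - 1585/1170 = (176 + 768)*(-1/1026) - 1585*1/1170 = 944*(-1/1026) - 317/234 = -472/513 - 317/234 = -30341/13338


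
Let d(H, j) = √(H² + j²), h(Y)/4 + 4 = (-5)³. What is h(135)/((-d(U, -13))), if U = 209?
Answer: 258*√1754/4385 ≈ 2.4641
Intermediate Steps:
h(Y) = -516 (h(Y) = -16 + 4*(-5)³ = -16 + 4*(-125) = -16 - 500 = -516)
h(135)/((-d(U, -13))) = -516*(-1/√(209² + (-13)²)) = -516*(-1/√(43681 + 169)) = -516*(-√1754/8770) = -(-258)*√1754/4385 = 258*√1754/4385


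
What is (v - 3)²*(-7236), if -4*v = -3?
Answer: -146529/4 ≈ -36632.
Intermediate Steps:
v = ¾ (v = -¼*(-3) = ¾ ≈ 0.75000)
(v - 3)²*(-7236) = (¾ - 3)²*(-7236) = (-9/4)²*(-7236) = (81/16)*(-7236) = -146529/4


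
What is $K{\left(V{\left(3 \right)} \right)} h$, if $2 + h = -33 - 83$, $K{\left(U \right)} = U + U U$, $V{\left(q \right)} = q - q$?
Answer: $0$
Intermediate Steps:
$V{\left(q \right)} = 0$
$K{\left(U \right)} = U + U^{2}$
$h = -118$ ($h = -2 - 116 = -118$)
$K{\left(V{\left(3 \right)} \right)} h = 0 \left(1 + 0\right) \left(-118\right) = 0 \cdot 1 \left(-118\right) = 0 \left(-118\right) = 0$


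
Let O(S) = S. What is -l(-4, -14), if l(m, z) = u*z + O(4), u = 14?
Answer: 192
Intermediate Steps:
l(m, z) = 4 + 14*z (l(m, z) = 14*z + 4 = 4 + 14*z)
-l(-4, -14) = -(4 + 14*(-14)) = -(4 - 196) = -1*(-192) = 192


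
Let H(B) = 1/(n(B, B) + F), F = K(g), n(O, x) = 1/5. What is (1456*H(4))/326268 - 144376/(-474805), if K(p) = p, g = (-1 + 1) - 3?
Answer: 11714592542/38728419435 ≈ 0.30248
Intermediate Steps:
n(O, x) = 1/5
g = -3 (g = 0 - 3 = -3)
F = -3
H(B) = -5/14 (H(B) = 1/(1/5 - 3) = 1/(-14/5) = -5/14)
(1456*H(4))/326268 - 144376/(-474805) = (1456*(-5/14))/326268 - 144376/(-474805) = -520*1/326268 - 144376*(-1/474805) = -130/81567 + 144376/474805 = 11714592542/38728419435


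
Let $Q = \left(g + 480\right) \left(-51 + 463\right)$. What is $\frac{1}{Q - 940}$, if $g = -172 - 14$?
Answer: $\frac{1}{120188} \approx 8.3203 \cdot 10^{-6}$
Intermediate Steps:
$g = -186$ ($g = -172 - 14 = -186$)
$Q = 121128$ ($Q = \left(-186 + 480\right) \left(-51 + 463\right) = 294 \cdot 412 = 121128$)
$\frac{1}{Q - 940} = \frac{1}{121128 - 940} = \frac{1}{120188}$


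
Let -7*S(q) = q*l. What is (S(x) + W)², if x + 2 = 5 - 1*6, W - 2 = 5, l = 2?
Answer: 3025/49 ≈ 61.735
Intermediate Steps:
W = 7 (W = 2 + 5 = 7)
x = -3 (x = -2 + (5 - 1*6) = -2 + (5 - 6) = -2 - 1 = -3)
S(q) = -2*q/7 (S(q) = -q*2/7 = -2*q/7)
(S(x) + W)² = (-2/7*(-3) + 7)² = (6/7 + 7)² = (55/7)² = 3025/49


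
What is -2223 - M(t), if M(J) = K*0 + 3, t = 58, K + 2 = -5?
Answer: -2226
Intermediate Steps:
K = -7 (K = -2 - 5 = -7)
M(J) = 3 (M(J) = -7*0 + 3 = 0 + 3 = 3)
-2223 - M(t) = -2223 - 1*3 = -2223 - 3 = -2226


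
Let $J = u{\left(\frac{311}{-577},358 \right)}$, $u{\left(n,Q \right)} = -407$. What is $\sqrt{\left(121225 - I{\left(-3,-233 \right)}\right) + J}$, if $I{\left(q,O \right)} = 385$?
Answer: $\sqrt{120433} \approx 347.03$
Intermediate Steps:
$J = -407$
$\sqrt{\left(121225 - I{\left(-3,-233 \right)}\right) + J} = \sqrt{\left(121225 - 385\right) - 407} = \sqrt{120840 - 407} = \sqrt{120433}$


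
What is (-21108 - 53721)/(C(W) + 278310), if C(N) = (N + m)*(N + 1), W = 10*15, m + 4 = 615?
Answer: -74829/393221 ≈ -0.19030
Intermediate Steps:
m = 611 (m = -4 + 615 = 611)
W = 150
C(N) = (1 + N)*(611 + N) (C(N) = (N + 611)*(N + 1) = (611 + N)*(1 + N) = (1 + N)*(611 + N))
(-21108 - 53721)/(C(W) + 278310) = (-21108 - 53721)/((611 + 150**2 + 612*150) + 278310) = -74829/((611 + 22500 + 91800) + 278310) = -74829/(114911 + 278310) = -74829/393221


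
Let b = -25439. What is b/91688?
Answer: -25439/91688 ≈ -0.27745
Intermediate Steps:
b/91688 = -25439/91688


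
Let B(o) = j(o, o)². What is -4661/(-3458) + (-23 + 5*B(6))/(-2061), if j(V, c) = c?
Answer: 9063415/7126938 ≈ 1.2717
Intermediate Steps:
B(o) = o²
-4661/(-3458) + (-23 + 5*B(6))/(-2061) = -4661/(-3458) + (-23 + 5*6²)/(-2061) = -4661*(-1/3458) + (-23 + 5*36)*(-1/2061) = 4661/3458 + (-23 + 180)*(-1/2061) = 4661/3458 + 157*(-1/2061) = 4661/3458 - 157/2061 = 9063415/7126938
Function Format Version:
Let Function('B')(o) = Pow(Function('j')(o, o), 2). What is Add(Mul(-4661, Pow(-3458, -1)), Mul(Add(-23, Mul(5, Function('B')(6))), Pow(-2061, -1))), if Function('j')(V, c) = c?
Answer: Rational(9063415, 7126938) ≈ 1.2717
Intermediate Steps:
Function('B')(o) = Pow(o, 2)
Add(Mul(-4661, Pow(-3458, -1)), Mul(Add(-23, Mul(5, Function('B')(6))), Pow(-2061, -1))) = Add(Mul(-4661, Pow(-3458, -1)), Mul(Add(-23, Mul(5, Pow(6, 2))), Pow(-2061, -1))) = Add(Mul(-4661, Rational(-1, 3458)), Mul(Add(-23, Mul(5, 36)), Rational(-1, 2061))) = Add(Rational(4661, 3458), Mul(Add(-23, 180), Rational(-1, 2061))) = Add(Rational(4661, 3458), Mul(157, Rational(-1, 2061))) = Add(Rational(4661, 3458), Rational(-157, 2061)) = Rational(9063415, 7126938)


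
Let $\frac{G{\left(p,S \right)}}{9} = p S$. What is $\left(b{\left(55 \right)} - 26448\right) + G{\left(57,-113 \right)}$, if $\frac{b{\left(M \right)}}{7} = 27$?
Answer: $-84228$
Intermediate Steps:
$G{\left(p,S \right)} = 9 S p$ ($G{\left(p,S \right)} = 9 p S = 9 S p$)
$b{\left(M \right)} = 189$ ($b{\left(M \right)} = 7 \cdot 27 = 189$)
$\left(b{\left(55 \right)} - 26448\right) + G{\left(57,-113 \right)} = \left(189 - 26448\right) + 9 \left(-113\right) 57 = -26259 - 57969 = -84228$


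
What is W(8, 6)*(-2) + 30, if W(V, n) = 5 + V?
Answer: 4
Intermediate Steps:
W(8, 6)*(-2) + 30 = (5 + 8)*(-2) + 30 = 13*(-2) + 30 = -26 + 30 = 4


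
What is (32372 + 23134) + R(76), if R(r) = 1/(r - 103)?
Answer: 1498661/27 ≈ 55506.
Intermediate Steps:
R(r) = 1/(-103 + r)
(32372 + 23134) + R(76) = (32372 + 23134) + 1/(-103 + 76) = 55506 + 1/(-27) = 55506 - 1/27 = 1498661/27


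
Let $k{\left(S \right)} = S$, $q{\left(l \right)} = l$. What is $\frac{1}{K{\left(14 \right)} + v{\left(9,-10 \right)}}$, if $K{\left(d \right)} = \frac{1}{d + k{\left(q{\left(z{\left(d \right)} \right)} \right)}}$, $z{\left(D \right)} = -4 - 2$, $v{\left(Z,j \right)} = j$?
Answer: $- \frac{8}{79} \approx -0.10127$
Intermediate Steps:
$z{\left(D \right)} = -6$ ($z{\left(D \right)} = -4 - 2 = -6$)
$K{\left(d \right)} = \frac{1}{-6 + d}$ ($K{\left(d \right)} = \frac{1}{d - 6} = \frac{1}{-6 + d}$)
$\frac{1}{K{\left(14 \right)} + v{\left(9,-10 \right)}} = \frac{1}{\frac{1}{-6 + 14} - 10} = \frac{1}{\frac{1}{8} - 10} = \frac{1}{- \frac{79}{8}} = - \frac{8}{79}$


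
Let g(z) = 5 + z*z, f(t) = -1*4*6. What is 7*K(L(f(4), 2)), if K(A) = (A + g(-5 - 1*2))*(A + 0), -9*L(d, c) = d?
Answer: 9520/9 ≈ 1057.8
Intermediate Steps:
f(t) = -24 (f(t) = -4*6 = -24)
g(z) = 5 + z**2
L(d, c) = -d/9
K(A) = A*(54 + A) (K(A) = (A + (5 + (-5 - 1*2)**2))*(A + 0) = (A + (5 + (-5 - 2)**2))*A = (A + (5 + (-7)**2))*A = (A + (5 + 49))*A = (A + 54)*A = (54 + A)*A = A*(54 + A))
7*K(L(f(4), 2)) = 7*((-1/9*(-24))*(54 - 1/9*(-24))) = 7*(8*(54 + 8/3)/3) = 7*((8/3)*(170/3)) = 7*(1360/9) = 9520/9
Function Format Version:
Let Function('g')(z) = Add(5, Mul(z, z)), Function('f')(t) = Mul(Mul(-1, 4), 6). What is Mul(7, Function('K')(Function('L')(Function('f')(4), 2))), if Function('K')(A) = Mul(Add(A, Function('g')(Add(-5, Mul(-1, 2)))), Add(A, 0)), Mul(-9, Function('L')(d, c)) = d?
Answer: Rational(9520, 9) ≈ 1057.8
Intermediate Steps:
Function('f')(t) = -24 (Function('f')(t) = Mul(-4, 6) = -24)
Function('g')(z) = Add(5, Pow(z, 2))
Function('L')(d, c) = Mul(Rational(-1, 9), d)
Function('K')(A) = Mul(A, Add(54, A)) (Function('K')(A) = Mul(Add(A, Add(5, Pow(Add(-5, Mul(-1, 2)), 2))), Add(A, 0)) = Mul(Add(A, Add(5, Pow(Add(-5, -2), 2))), A) = Mul(Add(A, Add(5, Pow(-7, 2))), A) = Mul(Add(A, Add(5, 49)), A) = Mul(Add(A, 54), A) = Mul(Add(54, A), A) = Mul(A, Add(54, A)))
Mul(7, Function('K')(Function('L')(Function('f')(4), 2))) = Mul(7, Mul(Mul(Rational(-1, 9), -24), Add(54, Mul(Rational(-1, 9), -24)))) = Mul(7, Mul(Rational(8, 3), Add(54, Rational(8, 3)))) = Mul(7, Mul(Rational(8, 3), Rational(170, 3))) = Mul(7, Rational(1360, 9)) = Rational(9520, 9)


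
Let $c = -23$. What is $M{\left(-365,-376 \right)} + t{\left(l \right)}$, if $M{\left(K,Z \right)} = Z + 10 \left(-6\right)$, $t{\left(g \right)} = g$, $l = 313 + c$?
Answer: $-146$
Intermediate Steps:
$l = 290$ ($l = 313 - 23 = 290$)
$M{\left(K,Z \right)} = -60 + Z$ ($M{\left(K,Z \right)} = Z - 60 = -60 + Z$)
$M{\left(-365,-376 \right)} + t{\left(l \right)} = \left(-60 - 376\right) + 290 = -436 + 290 = -146$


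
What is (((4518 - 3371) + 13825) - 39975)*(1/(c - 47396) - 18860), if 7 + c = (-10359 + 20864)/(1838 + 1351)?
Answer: 71279390213250527/151157662 ≈ 4.7156e+8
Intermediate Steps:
c = -11818/3189 (c = -7 + (-10359 + 20864)/(1838 + 1351) = -7 + 10505/3189 = -11818/3189 ≈ -3.7059)
(((4518 - 3371) + 13825) - 39975)*(1/(c - 47396) - 18860) = (((4518 - 3371) + 13825) - 39975)*(1/(-11818/3189 - 47396) - 18860) = ((1147 + 13825) - 39975)*(1/(-151157662/3189) - 18860) = (14972 - 39975)*(-3189/151157662 - 18860) = -25003*(-2850833508509/151157662) = 71279390213250527/151157662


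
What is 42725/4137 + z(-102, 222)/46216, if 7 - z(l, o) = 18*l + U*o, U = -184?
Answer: 2151191267/191195592 ≈ 11.251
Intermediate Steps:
z(l, o) = 7 - 18*l + 184*o (z(l, o) = 7 - (18*l - 184*o) = 7 - (-184*o + 18*l) = 7 + (-18*l + 184*o) = 7 - 18*l + 184*o)
42725/4137 + z(-102, 222)/46216 = 42725/4137 + (7 - 18*(-102) + 184*222)/46216 = 42725*(1/4137) + (7 + 1836 + 40848)*(1/46216) = 42725/4137 + 42691*(1/46216) = 42725/4137 + 42691/46216 = 2151191267/191195592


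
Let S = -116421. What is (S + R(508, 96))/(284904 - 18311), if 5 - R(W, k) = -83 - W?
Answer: -115825/266593 ≈ -0.43446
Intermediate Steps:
R(W, k) = 88 + W (R(W, k) = 5 - (-83 - W) = 5 + (83 + W) = 88 + W)
(S + R(508, 96))/(284904 - 18311) = (-116421 + (88 + 508))/(284904 - 18311) = (-116421 + 596)/266593 = -115825*1/266593 = -115825/266593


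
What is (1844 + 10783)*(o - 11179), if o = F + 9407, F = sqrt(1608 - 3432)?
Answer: -22375044 + 50508*I*sqrt(114) ≈ -2.2375e+7 + 5.3928e+5*I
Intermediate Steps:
F = 4*I*sqrt(114) (F = sqrt(-1824) = 4*I*sqrt(114) ≈ 42.708*I)
o = 9407 + 4*I*sqrt(114) (o = 4*I*sqrt(114) + 9407 = 9407 + 4*I*sqrt(114) ≈ 9407.0 + 42.708*I)
(1844 + 10783)*(o - 11179) = (1844 + 10783)*((9407 + 4*I*sqrt(114)) - 11179) = 12627*(-1772 + 4*I*sqrt(114)) = -22375044 + 50508*I*sqrt(114)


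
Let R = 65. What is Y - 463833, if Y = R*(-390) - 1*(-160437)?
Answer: -328746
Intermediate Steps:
Y = 135087 (Y = 65*(-390) - 1*(-160437) = -25350 + 160437 = 135087)
Y - 463833 = 135087 - 463833 = -328746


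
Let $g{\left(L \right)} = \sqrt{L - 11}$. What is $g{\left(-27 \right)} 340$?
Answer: $340 i \sqrt{38} \approx 2095.9 i$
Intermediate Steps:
$g{\left(L \right)} = \sqrt{-11 + L}$
$g{\left(-27 \right)} 340 = \sqrt{-11 - 27} \cdot 340 = \sqrt{-38} \cdot 340 = i \sqrt{38} \cdot 340 = 340 i \sqrt{38}$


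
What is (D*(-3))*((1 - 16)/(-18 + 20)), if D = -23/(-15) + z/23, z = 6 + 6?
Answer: 2127/46 ≈ 46.239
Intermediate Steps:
z = 12
D = 709/345 (D = -23/(-15) + 12/23 = -23*(-1/15) + 12*(1/23) = 23/15 + 12/23 = 709/345 ≈ 2.0551)
(D*(-3))*((1 - 16)/(-18 + 20)) = ((709/345)*(-3))*((1 - 16)/(-18 + 20)) = -(-2127)/(23*2) = -709/115*(-15/2) = 2127/46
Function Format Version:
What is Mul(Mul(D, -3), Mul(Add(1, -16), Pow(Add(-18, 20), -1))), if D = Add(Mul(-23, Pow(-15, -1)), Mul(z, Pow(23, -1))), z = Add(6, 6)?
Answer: Rational(2127, 46) ≈ 46.239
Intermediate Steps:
z = 12
D = Rational(709, 345) (D = Add(Mul(-23, Pow(-15, -1)), Mul(12, Pow(23, -1))) = Add(Mul(-23, Rational(-1, 15)), Mul(12, Rational(1, 23))) = Add(Rational(23, 15), Rational(12, 23)) = Rational(709, 345) ≈ 2.0551)
Mul(Mul(D, -3), Mul(Add(1, -16), Pow(Add(-18, 20), -1))) = Mul(Mul(Rational(709, 345), -3), Mul(Add(1, -16), Pow(Add(-18, 20), -1))) = Mul(Rational(-709, 115), Mul(-15, Pow(2, -1))) = Mul(Rational(-709, 115), Mul(-15, Rational(1, 2))) = Mul(Rational(-709, 115), Rational(-15, 2)) = Rational(2127, 46)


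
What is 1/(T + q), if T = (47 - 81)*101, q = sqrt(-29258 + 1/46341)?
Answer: -159134994/547825414373 - 3*I*sqrt(6981245786573)/547825414373 ≈ -0.00029049 - 1.4469e-5*I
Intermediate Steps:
q = I*sqrt(6981245786573)/15447 (q = sqrt(-29258 + 1/46341) = sqrt(-1355844977/46341) = I*sqrt(6981245786573)/15447 ≈ 171.05*I)
T = -3434 (T = -34*101 = -3434)
1/(T + q) = 1/(-3434 + I*sqrt(6981245786573)/15447)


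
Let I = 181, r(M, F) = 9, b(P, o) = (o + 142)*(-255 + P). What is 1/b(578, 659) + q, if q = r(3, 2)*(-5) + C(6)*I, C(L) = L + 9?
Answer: 690790411/258723 ≈ 2670.0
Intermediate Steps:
b(P, o) = (-255 + P)*(142 + o) (b(P, o) = (142 + o)*(-255 + P) = (-255 + P)*(142 + o))
C(L) = 9 + L
q = 2670 (q = 9*(-5) + (9 + 6)*181 = -45 + 15*181 = -45 + 2715 = 2670)
1/b(578, 659) + q = 1/(-36210 - 255*659 + 142*578 + 578*659) + 2670 = 1/(-36210 - 168045 + 82076 + 380902) + 2670 = 1/258723 + 2670 = 690790411/258723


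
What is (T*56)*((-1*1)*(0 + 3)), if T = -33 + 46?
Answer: -2184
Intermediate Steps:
T = 13
(T*56)*((-1*1)*(0 + 3)) = (13*56)*((-1*1)*(0 + 3)) = 728*(-1*3) = 728*(-3) = -2184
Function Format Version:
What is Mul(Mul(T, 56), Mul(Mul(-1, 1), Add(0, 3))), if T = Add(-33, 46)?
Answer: -2184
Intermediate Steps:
T = 13
Mul(Mul(T, 56), Mul(Mul(-1, 1), Add(0, 3))) = Mul(Mul(13, 56), Mul(Mul(-1, 1), Add(0, 3))) = Mul(728, Mul(-1, 3)) = Mul(728, -3) = -2184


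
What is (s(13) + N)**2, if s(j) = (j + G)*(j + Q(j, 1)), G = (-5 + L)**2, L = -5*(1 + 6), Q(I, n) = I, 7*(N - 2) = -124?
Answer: 86116423936/49 ≈ 1.7575e+9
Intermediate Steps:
N = -110/7 (N = 2 + (1/7)*(-124) = 2 - 124/7 = -110/7 ≈ -15.714)
L = -35 (L = -5*7 = -35)
G = 1600 (G = (-5 - 35)**2 = (-40)**2 = 1600)
s(j) = 2*j*(1600 + j) (s(j) = (j + 1600)*(j + j) = (1600 + j)*(2*j) = 2*j*(1600 + j))
(s(13) + N)**2 = (2*13*(1600 + 13) - 110/7)**2 = (2*13*1613 - 110/7)**2 = (41938 - 110/7)**2 = (293456/7)**2 = 86116423936/49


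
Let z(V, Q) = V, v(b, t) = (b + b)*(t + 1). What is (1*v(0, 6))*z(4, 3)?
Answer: 0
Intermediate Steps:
v(b, t) = 2*b*(1 + t) (v(b, t) = (2*b)*(1 + t) = 2*b*(1 + t))
(1*v(0, 6))*z(4, 3) = (1*(2*0*(1 + 6)))*4 = (1*(2*0*7))*4 = (1*0)*4 = 0*4 = 0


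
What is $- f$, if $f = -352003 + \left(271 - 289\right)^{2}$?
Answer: $351679$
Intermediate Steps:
$f = -351679$ ($f = -352003 + \left(-18\right)^{2} = -352003 + 324 = -351679$)
$- f = \left(-1\right) \left(-351679\right) = 351679$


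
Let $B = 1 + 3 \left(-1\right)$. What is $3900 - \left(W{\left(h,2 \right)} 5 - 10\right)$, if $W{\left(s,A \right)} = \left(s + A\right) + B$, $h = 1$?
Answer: $3905$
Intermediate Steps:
$B = -2$ ($B = 1 - 3 = -2$)
$W{\left(s,A \right)} = -2 + A + s$ ($W{\left(s,A \right)} = \left(s + A\right) - 2 = \left(A + s\right) - 2 = -2 + A + s$)
$3900 - \left(W{\left(h,2 \right)} 5 - 10\right) = 3900 - \left(\left(-2 + 2 + 1\right) 5 - 10\right) = 3900 - \left(1 \cdot 5 - 10\right) = 3900 - \left(5 - 10\right) = 3900 - -5 = 3900 + 5 = 3905$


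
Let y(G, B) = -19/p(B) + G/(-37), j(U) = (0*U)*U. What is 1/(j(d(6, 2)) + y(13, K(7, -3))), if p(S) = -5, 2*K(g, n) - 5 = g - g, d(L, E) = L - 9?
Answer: 185/638 ≈ 0.28997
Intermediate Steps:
d(L, E) = -9 + L
K(g, n) = 5/2 (K(g, n) = 5/2 + (g - g)/2 = 5/2 + (½)*0 = 5/2 + 0 = 5/2)
j(U) = 0 (j(U) = 0*U = 0)
y(G, B) = 19/5 - G/37 (y(G, B) = -19/(-5) + G/(-37) = -19*(-⅕) + G*(-1/37) = 19/5 - G/37)
1/(j(d(6, 2)) + y(13, K(7, -3))) = 1/(0 + (19/5 - 1/37*13)) = 1/(0 + (19/5 - 13/37)) = 1/(0 + 638/185) = 1/(638/185) = 185/638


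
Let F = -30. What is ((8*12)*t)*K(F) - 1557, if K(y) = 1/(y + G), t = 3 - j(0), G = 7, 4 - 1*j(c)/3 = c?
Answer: -34947/23 ≈ -1519.4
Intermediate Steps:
j(c) = 12 - 3*c
t = -9 (t = 3 - (12 - 3*0) = 3 - (12 + 0) = 3 - 1*12 = 3 - 12 = -9)
K(y) = 1/(7 + y) (K(y) = 1/(y + 7) = 1/(7 + y))
((8*12)*t)*K(F) - 1557 = ((8*12)*(-9))/(7 - 30) - 1557 = (96*(-9))/(-23) - 1557 = -864*(-1/23) - 1557 = 864/23 - 1557 = -34947/23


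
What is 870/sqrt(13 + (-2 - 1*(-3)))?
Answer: 435*sqrt(14)/7 ≈ 232.52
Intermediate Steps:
870/sqrt(13 + (-2 - 1*(-3))) = 870/sqrt(13 + (-2 + 3)) = 870/sqrt(13 + 1) = 870/sqrt(14) = (sqrt(14)/14)*870 = 435*sqrt(14)/7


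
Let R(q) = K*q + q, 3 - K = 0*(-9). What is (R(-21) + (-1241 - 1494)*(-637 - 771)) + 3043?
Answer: 3853839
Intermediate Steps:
K = 3 (K = 3 - 0*(-9) = 3 - 1*0 = 3 + 0 = 3)
R(q) = 4*q (R(q) = 3*q + q = 4*q)
(R(-21) + (-1241 - 1494)*(-637 - 771)) + 3043 = (4*(-21) + (-1241 - 1494)*(-637 - 771)) + 3043 = (-84 - 2735*(-1408)) + 3043 = (-84 + 3850880) + 3043 = 3850796 + 3043 = 3853839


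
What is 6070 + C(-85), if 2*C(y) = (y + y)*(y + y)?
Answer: 20520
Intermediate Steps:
C(y) = 2*y² (C(y) = ((y + y)*(y + y))/2 = ((2*y)*(2*y))/2 = (4*y²)/2 = 2*y²)
6070 + C(-85) = 6070 + 2*(-85)² = 6070 + 2*7225 = 6070 + 14450 = 20520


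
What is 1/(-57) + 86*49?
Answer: 240197/57 ≈ 4214.0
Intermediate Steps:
1/(-57) + 86*49 = -1/57 + 4214 = 240197/57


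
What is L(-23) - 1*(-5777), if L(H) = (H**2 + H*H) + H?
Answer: 6812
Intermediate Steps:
L(H) = H + 2*H**2 (L(H) = (H**2 + H**2) + H = 2*H**2 + H = H + 2*H**2)
L(-23) - 1*(-5777) = -23*(1 + 2*(-23)) - 1*(-5777) = -23*(1 - 46) + 5777 = -23*(-45) + 5777 = 1035 + 5777 = 6812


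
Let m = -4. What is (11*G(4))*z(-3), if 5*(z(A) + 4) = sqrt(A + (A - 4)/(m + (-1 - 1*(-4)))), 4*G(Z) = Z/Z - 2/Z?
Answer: -99/20 ≈ -4.9500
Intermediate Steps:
G(Z) = 1/4 - 1/(2*Z) (G(Z) = (Z/Z - 2/Z)/4 = (1 - 2/Z)/4 = 1/4 - 1/(2*Z))
z(A) = -18/5 (z(A) = -4 + sqrt(A + (A - 4)/(-4 + (-1 - 1*(-4))))/5 = -4 + sqrt(A + (-4 + A)/(-4 + (-1 + 4)))/5 = -4 + sqrt(A + (-4 + A)/(-4 + 3))/5 = -4 + sqrt(A + (-4 + A)/(-1))/5 = -4 + sqrt(A + (-4 + A)*(-1))/5 = -4 + sqrt(A + (4 - A))/5 = -4 + sqrt(4)/5 = -4 + (1/5)*2 = -4 + 2/5 = -18/5)
(11*G(4))*z(-3) = (11*((1/4)*(-2 + 4)/4))*(-18/5) = (11*((1/4)*(1/4)*2))*(-18/5) = (11*(1/8))*(-18/5) = (11/8)*(-18/5) = -99/20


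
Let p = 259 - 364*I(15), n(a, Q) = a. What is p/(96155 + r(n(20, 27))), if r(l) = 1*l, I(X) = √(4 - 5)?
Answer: 259/96175 - 364*I/96175 ≈ 0.002693 - 0.0037848*I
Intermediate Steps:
I(X) = I (I(X) = √(-1) = I)
r(l) = l
p = 259 - 364*I ≈ 259.0 - 364.0*I
p/(96155 + r(n(20, 27))) = (259 - 364*I)/(96155 + 20) = (259 - 364*I)/96175 = (259 - 364*I)*(1/96175) = 259/96175 - 364*I/96175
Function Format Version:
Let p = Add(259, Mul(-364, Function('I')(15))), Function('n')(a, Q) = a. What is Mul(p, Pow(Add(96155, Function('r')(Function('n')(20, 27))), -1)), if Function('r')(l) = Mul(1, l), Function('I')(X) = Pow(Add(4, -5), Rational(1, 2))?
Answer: Add(Rational(259, 96175), Mul(Rational(-364, 96175), I)) ≈ Add(0.0026930, Mul(-0.0037848, I))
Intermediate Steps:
Function('I')(X) = I (Function('I')(X) = Pow(-1, Rational(1, 2)) = I)
Function('r')(l) = l
p = Add(259, Mul(-364, I)) ≈ Add(259.00, Mul(-364.00, I))
Mul(p, Pow(Add(96155, Function('r')(Function('n')(20, 27))), -1)) = Mul(Add(259, Mul(-364, I)), Pow(Add(96155, 20), -1)) = Mul(Add(259, Mul(-364, I)), Pow(96175, -1)) = Mul(Add(259, Mul(-364, I)), Rational(1, 96175)) = Add(Rational(259, 96175), Mul(Rational(-364, 96175), I))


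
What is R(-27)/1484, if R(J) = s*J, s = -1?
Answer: 27/1484 ≈ 0.018194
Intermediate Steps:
R(J) = -J
R(-27)/1484 = -1*(-27)/1484 = 27*(1/1484) = 27/1484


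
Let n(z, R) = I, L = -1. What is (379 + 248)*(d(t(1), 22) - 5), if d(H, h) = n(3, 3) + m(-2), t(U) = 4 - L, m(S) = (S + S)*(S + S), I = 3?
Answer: 8778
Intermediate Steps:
n(z, R) = 3
m(S) = 4*S² (m(S) = (2*S)*(2*S) = 4*S²)
t(U) = 5 (t(U) = 4 - 1*(-1) = 4 + 1 = 5)
d(H, h) = 19 (d(H, h) = 3 + 4*(-2)² = 3 + 4*4 = 3 + 16 = 19)
(379 + 248)*(d(t(1), 22) - 5) = (379 + 248)*(19 - 5) = 627*14 = 8778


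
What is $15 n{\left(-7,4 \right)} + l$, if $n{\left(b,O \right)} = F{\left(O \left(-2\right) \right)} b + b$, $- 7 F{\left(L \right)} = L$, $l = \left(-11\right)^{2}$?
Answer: $-104$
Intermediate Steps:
$l = 121$
$F{\left(L \right)} = - \frac{L}{7}$
$n{\left(b,O \right)} = b + \frac{2 O b}{7}$ ($n{\left(b,O \right)} = - \frac{O \left(-2\right)}{7} b + b = - \frac{\left(-2\right) O}{7} b + b = \frac{2 O}{7} b + b = \frac{2 O b}{7} + b = b + \frac{2 O b}{7}$)
$15 n{\left(-7,4 \right)} + l = 15 \cdot \frac{1}{7} \left(-7\right) \left(7 + 2 \cdot 4\right) + 121 = 15 \cdot \frac{1}{7} \left(-7\right) \left(7 + 8\right) + 121 = 15 \cdot \frac{1}{7} \left(-7\right) 15 + 121 = 15 \left(-15\right) + 121 = -225 + 121 = -104$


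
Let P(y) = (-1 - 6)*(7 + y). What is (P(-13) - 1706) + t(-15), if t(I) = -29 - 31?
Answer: -1724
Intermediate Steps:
P(y) = -49 - 7*y (P(y) = -7*(7 + y) = -49 - 7*y)
t(I) = -60
(P(-13) - 1706) + t(-15) = ((-49 - 7*(-13)) - 1706) - 60 = ((-49 + 91) - 1706) - 60 = (42 - 1706) - 60 = -1664 - 60 = -1724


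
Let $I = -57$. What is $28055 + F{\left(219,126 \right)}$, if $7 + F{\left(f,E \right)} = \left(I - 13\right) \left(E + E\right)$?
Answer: $10408$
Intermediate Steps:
$F{\left(f,E \right)} = -7 - 140 E$ ($F{\left(f,E \right)} = -7 + \left(-57 - 13\right) \left(E + E\right) = -7 - 70 \cdot 2 E = -7 - 140 E$)
$28055 + F{\left(219,126 \right)} = 28055 - 17647 = 10408$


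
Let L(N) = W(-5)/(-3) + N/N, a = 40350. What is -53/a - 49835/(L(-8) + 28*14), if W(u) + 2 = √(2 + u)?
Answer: -3562244007121/28139363700 - 149505*I*√3/1394764 ≈ -126.59 - 0.18566*I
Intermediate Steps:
W(u) = -2 + √(2 + u)
L(N) = 5/3 - I*√3/3 (L(N) = (-2 + √(2 - 5))/(-3) + N/N = (-2 + √(-3))*(-⅓) + 1 = (-2 + I*√3)*(-⅓) + 1 = (⅔ - I*√3/3) + 1 = 5/3 - I*√3/3)
-53/a - 49835/(L(-8) + 28*14) = -53/40350 - 49835/((5/3 - I*√3/3) + 28*14) = -53*1/40350 - 49835/((5/3 - I*√3/3) + 392) = -53/40350 - 49835/(1181/3 - I*√3/3)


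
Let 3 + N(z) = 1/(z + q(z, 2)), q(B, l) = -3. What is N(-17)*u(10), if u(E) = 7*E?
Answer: -427/2 ≈ -213.50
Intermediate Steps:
N(z) = -3 + 1/(-3 + z) (N(z) = -3 + 1/(z - 3) = -3 + 1/(-3 + z))
N(-17)*u(10) = ((10 - 3*(-17))/(-3 - 17))*(7*10) = ((10 + 51)/(-20))*70 = -1/20*61*70 = -61/20*70 = -427/2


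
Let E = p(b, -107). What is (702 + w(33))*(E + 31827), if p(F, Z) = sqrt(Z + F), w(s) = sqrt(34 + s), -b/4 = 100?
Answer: (702 + sqrt(67))*(31827 + 13*I*sqrt(3)) ≈ 2.2603e+7 + 15991.0*I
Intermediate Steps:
b = -400 (b = -4*100 = -400)
p(F, Z) = sqrt(F + Z)
E = 13*I*sqrt(3) (E = sqrt(-400 - 107) = sqrt(-507) = 13*I*sqrt(3) ≈ 22.517*I)
(702 + w(33))*(E + 31827) = (702 + sqrt(34 + 33))*(13*I*sqrt(3) + 31827) = (702 + sqrt(67))*(31827 + 13*I*sqrt(3))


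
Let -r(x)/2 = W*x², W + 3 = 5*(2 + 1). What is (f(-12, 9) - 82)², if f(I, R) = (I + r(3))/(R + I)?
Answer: 36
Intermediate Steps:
W = 12 (W = -3 + 5*(2 + 1) = -3 + 5*3 = -3 + 15 = 12)
r(x) = -24*x²
f(I, R) = (-216 + I)/(I + R) (f(I, R) = (I - 24*3²)/(R + I) = (I - 24*9)/(I + R) = (I - 216)/(I + R) = (-216 + I)/(I + R))
(f(-12, 9) - 82)² = ((-216 - 12)/(-12 + 9) - 82)² = (-228/(-3) - 82)² = (-⅓*(-228) - 82)² = (76 - 82)² = (-6)² = 36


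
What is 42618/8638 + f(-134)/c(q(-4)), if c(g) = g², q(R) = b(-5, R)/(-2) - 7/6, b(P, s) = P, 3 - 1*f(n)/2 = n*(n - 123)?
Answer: -1338352413/34552 ≈ -38734.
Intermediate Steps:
f(n) = 6 - 2*n*(-123 + n) (f(n) = 6 - 2*n*(n - 123) = 6 - 2*n*(-123 + n))
q(R) = 4/3 (q(R) = -5/(-2) - 7/6 = -5*(-½) - 7*⅙ = 5/2 - 7/6 = 4/3)
42618/8638 + f(-134)/c(q(-4)) = 42618/8638 + (6 - 2*(-134)² + 246*(-134))/((4/3)²) = 42618*(1/8638) + (6 - 2*17956 - 32964)/(16/9) = 21309/4319 + (6 - 35912 - 32964)*(9/16) = 21309/4319 - 68870*9/16 = 21309/4319 - 309915/8 = -1338352413/34552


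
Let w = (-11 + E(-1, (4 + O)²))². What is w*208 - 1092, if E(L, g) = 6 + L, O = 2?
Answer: 6396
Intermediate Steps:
w = 36 (w = (-11 + (6 - 1))² = (-11 + 5)² = (-6)² = 36)
w*208 - 1092 = 36*208 - 1092 = 7488 - 1092 = 6396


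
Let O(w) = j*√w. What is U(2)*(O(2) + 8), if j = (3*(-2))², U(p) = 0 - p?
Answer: -16 - 72*√2 ≈ -117.82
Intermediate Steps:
U(p) = -p
j = 36 (j = (-6)² = 36)
O(w) = 36*√w
U(2)*(O(2) + 8) = (-1*2)*(36*√2 + 8) = -2*(8 + 36*√2) = -16 - 72*√2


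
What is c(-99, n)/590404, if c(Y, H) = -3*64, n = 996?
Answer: -48/147601 ≈ -0.00032520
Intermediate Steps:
c(Y, H) = -192
c(-99, n)/590404 = -192/590404 = -192*1/590404 = -48/147601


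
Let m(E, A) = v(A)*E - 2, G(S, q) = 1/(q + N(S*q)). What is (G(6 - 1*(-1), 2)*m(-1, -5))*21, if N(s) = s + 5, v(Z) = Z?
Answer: 3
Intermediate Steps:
N(s) = 5 + s
G(S, q) = 1/(5 + q + S*q) (G(S, q) = 1/(q + (5 + S*q)) = 1/(5 + q + S*q))
m(E, A) = -2 + A*E (m(E, A) = A*E - 2 = -2 + A*E)
(G(6 - 1*(-1), 2)*m(-1, -5))*21 = ((-2 - 5*(-1))/(5 + 2 + (6 - 1*(-1))*2))*21 = ((-2 + 5)/(5 + 2 + (6 + 1)*2))*21 = (3/(5 + 2 + 7*2))*21 = (3/(5 + 2 + 14))*21 = (3/21)*21 = ((1/21)*3)*21 = (⅐)*21 = 3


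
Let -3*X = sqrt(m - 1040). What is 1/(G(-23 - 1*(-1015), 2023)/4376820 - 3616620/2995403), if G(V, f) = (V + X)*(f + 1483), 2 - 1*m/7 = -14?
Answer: -9976731349929139834463565/4119597155228416044027214 + 51631219934455244994855*I*sqrt(58)/8239194310456832088054428 ≈ -2.4218 + 0.047725*I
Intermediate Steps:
m = 112 (m = 14 - 7*(-14) = 14 + 98 = 112)
X = -4*I*sqrt(58)/3 (X = -sqrt(112 - 1040)/3 = -4*I*sqrt(58)/3 ≈ -10.154*I)
G(V, f) = (1483 + f)*(V - 4*I*sqrt(58)/3) (G(V, f) = (V - 4*I*sqrt(58)/3)*(f + 1483) = (V - 4*I*sqrt(58)/3)*(1483 + f) = (1483 + f)*(V - 4*I*sqrt(58)/3))
1/(G(-23 - 1*(-1015), 2023)/4376820 - 3616620/2995403) = 1/((1483*(-23 - 1*(-1015)) + (-23 - 1*(-1015))*2023 - 5932*I*sqrt(58)/3 - 4/3*I*2023*sqrt(58))/4376820 - 3616620/2995403) = 1/((1483*(-23 + 1015) + (-23 + 1015)*2023 - 5932*I*sqrt(58)/3 - 8092*I*sqrt(58)/3)*(1/4376820) - 3616620*1/2995403) = 1/((1483*992 + 992*2023 - 5932*I*sqrt(58)/3 - 8092*I*sqrt(58)/3)*(1/4376820) - 3616620/2995403) = 1/((1471136 + 2006816 - 5932*I*sqrt(58)/3 - 8092*I*sqrt(58)/3)*(1/4376820) - 3616620/2995403) = 1/((3477952 - 14024*I*sqrt(58)/3)*(1/4376820) - 3616620/2995403) = 1/((869488/1094205 - 3506*I*sqrt(58)/3282615) - 3616620/2995403) = 1/(-1352856723436/3277584939615 - 3506*I*sqrt(58)/3282615)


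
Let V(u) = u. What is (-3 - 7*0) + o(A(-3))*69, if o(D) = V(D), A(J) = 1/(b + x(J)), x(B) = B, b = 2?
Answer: -72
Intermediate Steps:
A(J) = 1/(2 + J)
o(D) = D
(-3 - 7*0) + o(A(-3))*69 = (-3 - 7*0) + 69/(2 - 3) = (-3 + 0) + 69/(-1) = -3 - 1*69 = -3 - 69 = -72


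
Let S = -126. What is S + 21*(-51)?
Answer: -1197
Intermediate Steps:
S + 21*(-51) = -126 + 21*(-51) = -126 - 1071 = -1197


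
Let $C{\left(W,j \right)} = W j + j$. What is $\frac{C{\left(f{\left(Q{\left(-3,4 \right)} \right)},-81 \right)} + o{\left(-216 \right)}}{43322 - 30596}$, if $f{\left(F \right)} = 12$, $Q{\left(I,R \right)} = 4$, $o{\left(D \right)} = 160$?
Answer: $- \frac{893}{12726} \approx -0.070171$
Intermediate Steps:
$C{\left(W,j \right)} = j + W j$
$\frac{C{\left(f{\left(Q{\left(-3,4 \right)} \right)},-81 \right)} + o{\left(-216 \right)}}{43322 - 30596} = \frac{- 81 \left(1 + 12\right) + 160}{43322 - 30596} = \frac{\left(-81\right) 13 + 160}{12726} = \left(-1053 + 160\right) \frac{1}{12726} = \left(-893\right) \frac{1}{12726} = - \frac{893}{12726}$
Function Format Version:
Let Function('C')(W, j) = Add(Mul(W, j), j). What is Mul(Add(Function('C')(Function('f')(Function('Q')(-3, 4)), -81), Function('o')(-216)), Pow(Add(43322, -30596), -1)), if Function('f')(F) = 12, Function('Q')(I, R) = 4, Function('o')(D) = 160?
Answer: Rational(-893, 12726) ≈ -0.070171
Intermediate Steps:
Function('C')(W, j) = Add(j, Mul(W, j))
Mul(Add(Function('C')(Function('f')(Function('Q')(-3, 4)), -81), Function('o')(-216)), Pow(Add(43322, -30596), -1)) = Mul(Add(Mul(-81, Add(1, 12)), 160), Pow(Add(43322, -30596), -1)) = Mul(Add(Mul(-81, 13), 160), Pow(12726, -1)) = Mul(Add(-1053, 160), Rational(1, 12726)) = Mul(-893, Rational(1, 12726)) = Rational(-893, 12726)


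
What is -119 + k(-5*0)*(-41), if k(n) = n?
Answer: -119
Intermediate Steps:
-119 + k(-5*0)*(-41) = -119 - 5*0*(-41) = -119 + 0*(-41) = -119 + 0 = -119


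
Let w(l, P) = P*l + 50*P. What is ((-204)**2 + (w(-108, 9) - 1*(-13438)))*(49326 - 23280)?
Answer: 1420340472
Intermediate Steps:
w(l, P) = 50*P + P*l
((-204)**2 + (w(-108, 9) - 1*(-13438)))*(49326 - 23280) = ((-204)**2 + (9*(50 - 108) - 1*(-13438)))*(49326 - 23280) = (41616 + (9*(-58) + 13438))*26046 = (41616 + (-522 + 13438))*26046 = (41616 + 12916)*26046 = 54532*26046 = 1420340472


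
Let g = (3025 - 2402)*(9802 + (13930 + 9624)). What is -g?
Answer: -20780788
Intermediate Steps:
g = 20780788 (g = 623*(9802 + 23554) = 623*33356 = 20780788)
-g = -1*20780788 = -20780788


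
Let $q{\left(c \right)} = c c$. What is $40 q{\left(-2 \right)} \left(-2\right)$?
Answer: $-320$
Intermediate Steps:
$q{\left(c \right)} = c^{2}$
$40 q{\left(-2 \right)} \left(-2\right) = 40 \left(-2\right)^{2} \left(-2\right) = 40 \cdot 4 \left(-2\right) = 160 \left(-2\right) = -320$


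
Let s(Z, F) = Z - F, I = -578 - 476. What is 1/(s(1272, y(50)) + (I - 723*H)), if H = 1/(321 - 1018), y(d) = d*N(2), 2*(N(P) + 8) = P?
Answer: 697/396619 ≈ 0.0017574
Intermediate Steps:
N(P) = -8 + P/2
y(d) = -7*d (y(d) = d*(-8 + (½)*2) = d*(-8 + 1) = d*(-7) = -7*d)
H = -1/697 (H = 1/(-697) = -1/697 ≈ -0.0014347)
I = -1054
1/(s(1272, y(50)) + (I - 723*H)) = 1/((1272 - (-7)*50) + (-1054 - 723*(-1/697))) = 1/((1272 - 1*(-350)) + (-1054 + 723/697)) = 1/((1272 + 350) - 733915/697) = 1/(1622 - 733915/697) = 1/(396619/697) = 697/396619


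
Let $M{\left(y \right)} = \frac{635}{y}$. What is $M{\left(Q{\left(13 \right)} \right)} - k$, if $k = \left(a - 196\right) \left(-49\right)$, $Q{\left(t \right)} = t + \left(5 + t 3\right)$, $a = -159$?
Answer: $- \frac{990880}{57} \approx -17384.0$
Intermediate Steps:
$Q{\left(t \right)} = 5 + 4 t$ ($Q{\left(t \right)} = t + \left(5 + 3 t\right) = 5 + 4 t$)
$k = 17395$ ($k = \left(-159 - 196\right) \left(-49\right) = \left(-355\right) \left(-49\right) = 17395$)
$M{\left(Q{\left(13 \right)} \right)} - k = \frac{635}{5 + 4 \cdot 13} - 17395 = \frac{635}{5 + 52} - 17395 = \frac{635}{57} - 17395 = - \frac{990880}{57}$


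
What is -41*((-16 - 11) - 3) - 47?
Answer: 1183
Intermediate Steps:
-41*((-16 - 11) - 3) - 47 = -41*(-27 - 3) - 47 = -41*(-30) - 47 = 1230 - 47 = 1183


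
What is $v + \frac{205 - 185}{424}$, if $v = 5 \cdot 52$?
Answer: $\frac{27565}{106} \approx 260.05$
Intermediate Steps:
$v = 260$
$v + \frac{205 - 185}{424} = 260 + \frac{205 - 185}{424} = 260 + 20 \cdot \frac{1}{424} = 260 + \frac{5}{106} = \frac{27565}{106}$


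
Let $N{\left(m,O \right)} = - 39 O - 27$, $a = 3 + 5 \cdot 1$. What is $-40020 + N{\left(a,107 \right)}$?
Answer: $-44220$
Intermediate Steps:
$a = 8$ ($a = 3 + 5 = 8$)
$N{\left(m,O \right)} = -27 - 39 O$
$-40020 + N{\left(a,107 \right)} = -40020 - 4200 = -44220$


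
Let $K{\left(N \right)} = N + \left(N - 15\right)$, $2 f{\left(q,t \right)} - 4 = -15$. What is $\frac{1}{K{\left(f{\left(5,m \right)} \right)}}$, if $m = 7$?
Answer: $- \frac{1}{26} \approx -0.038462$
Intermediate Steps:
$f{\left(q,t \right)} = - \frac{11}{2}$ ($f{\left(q,t \right)} = 2 + \frac{1}{2} \left(-15\right) = 2 - \frac{15}{2} = - \frac{11}{2}$)
$K{\left(N \right)} = -15 + 2 N$ ($K{\left(N \right)} = N + \left(-15 + N\right) = -15 + 2 N$)
$\frac{1}{K{\left(f{\left(5,m \right)} \right)}} = \frac{1}{-15 + 2 \left(- \frac{11}{2}\right)} = \frac{1}{-15 - 11} = \frac{1}{-26} = - \frac{1}{26}$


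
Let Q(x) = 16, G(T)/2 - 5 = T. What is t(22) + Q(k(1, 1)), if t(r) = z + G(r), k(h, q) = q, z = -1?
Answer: 69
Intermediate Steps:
G(T) = 10 + 2*T
t(r) = 9 + 2*r (t(r) = -1 + (10 + 2*r) = 9 + 2*r)
t(22) + Q(k(1, 1)) = (9 + 2*22) + 16 = (9 + 44) + 16 = 53 + 16 = 69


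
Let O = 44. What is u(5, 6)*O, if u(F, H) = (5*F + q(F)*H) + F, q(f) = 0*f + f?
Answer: 2640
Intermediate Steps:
q(f) = f (q(f) = 0 + f = f)
u(F, H) = 6*F + F*H (u(F, H) = (5*F + F*H) + F = 6*F + F*H)
u(5, 6)*O = (5*(6 + 6))*44 = (5*12)*44 = 60*44 = 2640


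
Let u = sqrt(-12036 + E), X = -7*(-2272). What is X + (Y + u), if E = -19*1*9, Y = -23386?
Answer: -7482 + I*sqrt(12207) ≈ -7482.0 + 110.49*I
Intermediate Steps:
X = 15904
E = -171 (E = -19*9 = -171)
u = I*sqrt(12207) (u = sqrt(-12036 - 171) = sqrt(-12207) = I*sqrt(12207) ≈ 110.49*I)
X + (Y + u) = 15904 + (-23386 + I*sqrt(12207)) = -7482 + I*sqrt(12207)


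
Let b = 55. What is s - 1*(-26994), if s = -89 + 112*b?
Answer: 33065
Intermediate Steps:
s = 6071 (s = -89 + 112*55 = -89 + 6160 = 6071)
s - 1*(-26994) = 6071 - 1*(-26994) = 6071 + 26994 = 33065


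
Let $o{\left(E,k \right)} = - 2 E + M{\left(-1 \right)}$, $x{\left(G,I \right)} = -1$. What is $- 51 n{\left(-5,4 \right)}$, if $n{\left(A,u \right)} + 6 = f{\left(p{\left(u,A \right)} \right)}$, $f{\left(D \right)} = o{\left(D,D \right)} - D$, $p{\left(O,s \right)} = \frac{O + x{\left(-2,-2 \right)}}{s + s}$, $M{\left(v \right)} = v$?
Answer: $\frac{3111}{10} \approx 311.1$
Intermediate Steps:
$o{\left(E,k \right)} = -1 - 2 E$ ($o{\left(E,k \right)} = - 2 E - 1 = -1 - 2 E$)
$p{\left(O,s \right)} = \frac{-1 + O}{2 s}$ ($p{\left(O,s \right)} = \frac{O - 1}{s + s} = \frac{-1 + O}{2 s}$)
$f{\left(D \right)} = -1 - 3 D$ ($f{\left(D \right)} = \left(-1 - 2 D\right) - D = -1 - 3 D$)
$n{\left(A,u \right)} = -7 - \frac{3 \left(-1 + u\right)}{2 A}$ ($n{\left(A,u \right)} = -6 - \left(1 + 3 \frac{-1 + u}{2 A}\right) = -6 - \left(1 + \frac{3 \left(-1 + u\right)}{2 A}\right) = -7 - \frac{3 \left(-1 + u\right)}{2 A}$)
$- 51 n{\left(-5,4 \right)} = - 51 \frac{3 - -70 - 12}{2 \left(-5\right)} = - 51 \cdot \frac{1}{2} \left(- \frac{1}{5}\right) \left(3 + 70 - 12\right) = - 51 \cdot \frac{1}{2} \left(- \frac{1}{5}\right) 61 = \left(-51\right) \left(- \frac{61}{10}\right) = \frac{3111}{10}$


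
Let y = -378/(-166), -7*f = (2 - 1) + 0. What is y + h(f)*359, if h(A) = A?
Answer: -28474/581 ≈ -49.009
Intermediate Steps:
f = -⅐ (f = -((2 - 1) + 0)/7 = -(1 + 0)/7 = -⅐*1 = -⅐ ≈ -0.14286)
y = 189/83 (y = -378*(-1/166) = 189/83 ≈ 2.2771)
y + h(f)*359 = 189/83 - ⅐*359 = 189/83 - 359/7 = -28474/581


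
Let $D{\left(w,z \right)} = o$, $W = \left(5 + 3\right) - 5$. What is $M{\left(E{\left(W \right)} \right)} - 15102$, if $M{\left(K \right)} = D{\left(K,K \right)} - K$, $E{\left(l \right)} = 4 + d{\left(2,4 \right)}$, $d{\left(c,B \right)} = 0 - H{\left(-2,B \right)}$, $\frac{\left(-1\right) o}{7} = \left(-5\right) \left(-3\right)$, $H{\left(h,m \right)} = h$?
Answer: $-15213$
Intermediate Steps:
$W = 3$ ($W = 8 - 5 = 3$)
$o = -105$ ($o = - 7 \left(\left(-5\right) \left(-3\right)\right) = \left(-7\right) 15 = -105$)
$D{\left(w,z \right)} = -105$
$d{\left(c,B \right)} = 2$ ($d{\left(c,B \right)} = 0 - -2 = 0 + 2 = 2$)
$E{\left(l \right)} = 6$ ($E{\left(l \right)} = 4 + 2 = 6$)
$M{\left(K \right)} = -105 - K$
$M{\left(E{\left(W \right)} \right)} - 15102 = \left(-105 - 6\right) - 15102 = -111 - 15102 = -15213$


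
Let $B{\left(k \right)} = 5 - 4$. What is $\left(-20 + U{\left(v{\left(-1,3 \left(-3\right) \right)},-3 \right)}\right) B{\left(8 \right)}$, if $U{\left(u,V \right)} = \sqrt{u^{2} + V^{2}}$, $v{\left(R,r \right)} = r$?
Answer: $-20 + 3 \sqrt{10} \approx -10.513$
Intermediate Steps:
$B{\left(k \right)} = 1$
$U{\left(u,V \right)} = \sqrt{V^{2} + u^{2}}$
$\left(-20 + U{\left(v{\left(-1,3 \left(-3\right) \right)},-3 \right)}\right) B{\left(8 \right)} = \left(-20 + \sqrt{\left(-3\right)^{2} + \left(3 \left(-3\right)\right)^{2}}\right) 1 = \left(-20 + \sqrt{9 + \left(-9\right)^{2}}\right) 1 = \left(-20 + \sqrt{9 + 81}\right) 1 = \left(-20 + \sqrt{90}\right) 1 = \left(-20 + 3 \sqrt{10}\right) 1 = -20 + 3 \sqrt{10}$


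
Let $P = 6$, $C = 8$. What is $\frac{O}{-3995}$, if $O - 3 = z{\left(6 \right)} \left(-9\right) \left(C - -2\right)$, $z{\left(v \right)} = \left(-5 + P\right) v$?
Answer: $\frac{537}{3995} \approx 0.13442$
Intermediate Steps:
$z{\left(v \right)} = v$ ($z{\left(v \right)} = \left(-5 + 6\right) v = 1 v = v$)
$O = -537$ ($O = 3 + 6 \left(-9\right) \left(8 - -2\right) = 3 - 54 \left(8 + 2\right) = 3 - 540 = -537$)
$\frac{O}{-3995} = - \frac{537}{-3995} = \left(-537\right) \left(- \frac{1}{3995}\right) = \frac{537}{3995}$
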